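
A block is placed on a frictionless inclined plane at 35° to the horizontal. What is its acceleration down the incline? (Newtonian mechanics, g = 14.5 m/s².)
a = g sin(θ) = 14.5 × sin(35°) = 14.5 × 0.5736 = 8.32 m/s²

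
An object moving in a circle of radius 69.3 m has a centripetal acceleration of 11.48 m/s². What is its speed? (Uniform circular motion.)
v = √(a_c × r) = √(11.48 × 69.3) = 28.21 m/s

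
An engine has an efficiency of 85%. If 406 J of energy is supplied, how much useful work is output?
W_out = η × W_in = 0.85 × 406 = 345.1 J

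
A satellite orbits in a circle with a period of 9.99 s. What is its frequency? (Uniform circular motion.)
f = 1/T = 1/9.99 = 0.1001 Hz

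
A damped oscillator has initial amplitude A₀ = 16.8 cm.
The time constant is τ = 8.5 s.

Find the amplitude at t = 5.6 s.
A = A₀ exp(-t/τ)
A = A₀ exp(−t/τ) = 16.8×exp(−5.6/8.5) = 8.693 cm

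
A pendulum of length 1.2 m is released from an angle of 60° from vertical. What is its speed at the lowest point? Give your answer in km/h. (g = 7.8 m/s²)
h = L(1 − cosθ) = 1.2×(1 − cos60°) = 0.6 m
v = √(2gh) = √(2×7.8×0.6) = 3.059 m/s = 11.01 km/h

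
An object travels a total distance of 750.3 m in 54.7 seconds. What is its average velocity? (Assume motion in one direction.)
v_avg = Δd / Δt = 750.3 / 54.7 = 13.72 m/s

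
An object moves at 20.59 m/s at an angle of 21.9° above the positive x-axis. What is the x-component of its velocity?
vₓ = v cos(θ) = 20.59 × cos(21.9°) = 19.1 m/s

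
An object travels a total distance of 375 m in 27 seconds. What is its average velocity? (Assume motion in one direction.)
v_avg = Δd / Δt = 375 / 27 = 13.89 m/s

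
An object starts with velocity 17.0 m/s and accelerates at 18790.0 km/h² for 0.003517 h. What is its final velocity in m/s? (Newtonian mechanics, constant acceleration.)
v = v₀ + at (with unit conversion) = 35.36 m/s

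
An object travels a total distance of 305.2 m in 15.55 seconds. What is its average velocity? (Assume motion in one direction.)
v_avg = Δd / Δt = 305.2 / 15.55 = 19.63 m/s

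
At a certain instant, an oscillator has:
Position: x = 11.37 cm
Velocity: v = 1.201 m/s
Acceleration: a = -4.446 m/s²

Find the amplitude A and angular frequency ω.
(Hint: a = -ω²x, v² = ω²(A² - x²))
a = −ω²x → ω = √(|a|/x) = √(4.446/0.1137) = 6.253 rad/s
v² = ω²(A² − x²) → A = √(x² + v²/ω²) = √(0.1137² + 1.201²/6.253²) = 0.2232 m = 22.32 cm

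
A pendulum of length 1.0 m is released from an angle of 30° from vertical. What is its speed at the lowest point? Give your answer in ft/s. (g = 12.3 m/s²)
h = L(1 − cosθ) = 1.0×(1 − cos30°) = 0.134 m
v = √(2gh) = √(2×12.3×0.134) = 1.815 m/s = 5.956 ft/s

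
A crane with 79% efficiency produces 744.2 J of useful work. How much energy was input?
W_in = W_out/η = 744.2/0.79 = 942.03 J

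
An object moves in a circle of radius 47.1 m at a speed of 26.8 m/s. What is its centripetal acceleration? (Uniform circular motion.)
a_c = v²/r = 26.8²/47.1 = 718.24/47.1 = 15.25 m/s²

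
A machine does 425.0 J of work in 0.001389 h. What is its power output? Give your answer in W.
P = W/t = 425 J / 5 s = 84.99 W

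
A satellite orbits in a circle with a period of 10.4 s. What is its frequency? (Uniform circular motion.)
f = 1/T = 1/10.4 = 0.0962 Hz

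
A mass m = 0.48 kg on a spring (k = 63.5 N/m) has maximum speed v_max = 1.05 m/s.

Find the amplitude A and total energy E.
½mv²_max = ½kA² → A = v_max√(m/k) = 1.05×√(0.48/63.5) = 0.09129 m = 9.129 cm
E = ½mv²_max = ½×0.48×1.05² = 0.2646 J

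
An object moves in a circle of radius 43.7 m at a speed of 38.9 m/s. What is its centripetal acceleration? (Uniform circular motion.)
a_c = v²/r = 38.9²/43.7 = 1513.21/43.7 = 34.63 m/s²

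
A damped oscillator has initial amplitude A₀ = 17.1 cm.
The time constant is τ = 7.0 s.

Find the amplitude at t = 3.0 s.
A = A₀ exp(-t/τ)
A = A₀ exp(−t/τ) = 17.1×exp(−3.0/7.0) = 11.14 cm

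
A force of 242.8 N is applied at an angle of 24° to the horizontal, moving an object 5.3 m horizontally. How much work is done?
W = Fd cosθ = 242.8×5.3×cos(24°) = 1175.6 J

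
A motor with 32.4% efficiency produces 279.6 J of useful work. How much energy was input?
W_in = W_out/η = 279.6/0.324 = 862.96 J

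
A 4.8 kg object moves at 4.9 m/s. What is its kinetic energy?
KE = ½mv² = ½×4.8×4.9² = 57.624 J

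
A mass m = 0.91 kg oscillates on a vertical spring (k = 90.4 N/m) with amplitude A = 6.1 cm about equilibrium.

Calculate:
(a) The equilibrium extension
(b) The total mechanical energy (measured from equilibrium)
x_eq = mg/k = 0.91×9.81/90.4 = 0.09875 m = 9.875 cm
E = ½kA² = ½×90.4×(0.061)² = 0.1682 J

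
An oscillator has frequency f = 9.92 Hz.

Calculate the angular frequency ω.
ω = 2πf = 2π×9.92 = 62.33 rad/s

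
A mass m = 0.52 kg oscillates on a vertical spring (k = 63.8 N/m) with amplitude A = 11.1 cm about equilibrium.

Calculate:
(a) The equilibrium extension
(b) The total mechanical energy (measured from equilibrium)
x_eq = mg/k = 0.52×9.81/63.8 = 0.07996 m = 7.996 cm
E = ½kA² = ½×63.8×(0.111)² = 0.393 J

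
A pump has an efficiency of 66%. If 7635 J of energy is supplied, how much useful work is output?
W_out = η × W_in = 0.66 × 7635 = 5039.1 J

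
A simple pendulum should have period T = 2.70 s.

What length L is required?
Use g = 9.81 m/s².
T = 2π√(L/g) → L = g(T/2π)² = 9.81×(2.7/2π)² = 1.811 m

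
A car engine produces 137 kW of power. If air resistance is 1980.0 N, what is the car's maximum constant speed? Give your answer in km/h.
P = Fv → v = P/F = 137000 W / 1980 N = 69.19 m/s = 249.1 km/h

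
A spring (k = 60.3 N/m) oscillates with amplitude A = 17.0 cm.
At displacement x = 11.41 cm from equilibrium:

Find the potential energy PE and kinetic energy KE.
E_total = ½kA² = ½×60.3×(0.17)² = 0.8713 J
PE = ½kx² = ½×60.3×(0.1141)² = 0.3925 J
KE = E_total − PE = 0.4788 J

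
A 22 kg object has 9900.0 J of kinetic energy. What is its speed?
KE = ½mv² → v = √(2KE/m) = √(2×9900.0/22) = 30.0 m/s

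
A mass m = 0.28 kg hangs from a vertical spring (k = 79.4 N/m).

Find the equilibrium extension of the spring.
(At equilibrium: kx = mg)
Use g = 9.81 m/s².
x_eq = mg/k = 0.28×9.81/79.4 = 0.03459 m = 3.459 cm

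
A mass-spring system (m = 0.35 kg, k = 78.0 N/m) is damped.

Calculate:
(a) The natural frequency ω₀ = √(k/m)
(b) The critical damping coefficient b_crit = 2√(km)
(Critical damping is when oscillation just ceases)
ω₀ = √(k/m) = √(78.0/0.35) = 14.93 rad/s
b_crit = 2√(km) = 2√(78.0×0.35) = 10.45 kg/s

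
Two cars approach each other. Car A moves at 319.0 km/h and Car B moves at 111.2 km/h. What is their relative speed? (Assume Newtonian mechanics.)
v_rel = v_A + v_B = 319.0 + 111.2 = 430.2 km/h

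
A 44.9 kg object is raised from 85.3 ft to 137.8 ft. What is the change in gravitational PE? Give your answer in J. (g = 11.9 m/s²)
ΔPE = mg(h₂ − h₁) = 44.9 kg × 11.9 m/s² × (42 − 26) m = 8550 J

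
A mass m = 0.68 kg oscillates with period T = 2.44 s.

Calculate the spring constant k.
T = 2π√(m/k) → k = m(2π/T)² = 0.68×(2π/2.44)² = 4.509 N/m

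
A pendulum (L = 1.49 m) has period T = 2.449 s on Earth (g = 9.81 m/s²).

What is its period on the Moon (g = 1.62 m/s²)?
T = 2π√(L/g), so T_moon/T_earth = √(g_earth/g_moon)
T_moon = 2π√(1.49/1.62) = 6.026 s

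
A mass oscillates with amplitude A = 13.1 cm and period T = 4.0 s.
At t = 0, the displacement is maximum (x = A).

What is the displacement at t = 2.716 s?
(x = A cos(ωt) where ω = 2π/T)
ω = 2π/T = 2π/4.0 = 1.571 rad/s
x = A cos(ωt) = 13.1×cos(1.571×2.716) = -5.652 cm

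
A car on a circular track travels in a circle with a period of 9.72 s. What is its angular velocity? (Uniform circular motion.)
ω = 2π/T = 2π/9.72 = 0.6464 rad/s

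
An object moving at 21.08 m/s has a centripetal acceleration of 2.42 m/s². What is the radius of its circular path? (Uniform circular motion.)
r = v²/a_c = 21.08²/2.42 = 183.62 m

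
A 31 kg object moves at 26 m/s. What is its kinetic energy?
KE = ½mv² = ½×31×26² = 10478.0 J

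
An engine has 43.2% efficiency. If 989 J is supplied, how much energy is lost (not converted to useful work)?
W_out = η × W_in = 0.432×989 = 427.25 J
W_lost = W_in − W_out = 989 − 427.25 = 561.75 J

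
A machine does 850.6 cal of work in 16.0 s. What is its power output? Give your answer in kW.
P = W/t = 3559 J / 16 s = 222.4 W = 0.2224 kW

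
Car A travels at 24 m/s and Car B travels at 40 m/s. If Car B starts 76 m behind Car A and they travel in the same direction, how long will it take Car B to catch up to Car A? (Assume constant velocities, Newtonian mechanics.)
Relative speed: v_rel = 40 - 24 = 16 m/s
Time to catch: t = d₀/v_rel = 76/16 = 4.75 s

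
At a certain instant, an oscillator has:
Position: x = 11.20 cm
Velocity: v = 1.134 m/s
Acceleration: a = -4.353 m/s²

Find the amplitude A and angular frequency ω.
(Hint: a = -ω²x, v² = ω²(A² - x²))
a = −ω²x → ω = √(|a|/x) = √(4.353/0.112) = 6.234 rad/s
v² = ω²(A² − x²) → A = √(x² + v²/ω²) = √(0.112² + 1.134²/6.234²) = 0.2136 m = 21.36 cm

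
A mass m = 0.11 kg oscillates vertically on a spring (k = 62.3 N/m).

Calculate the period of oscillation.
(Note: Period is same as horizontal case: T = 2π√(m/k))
T = 2π√(m/k) = 2π√(0.11/62.3) = 0.264 s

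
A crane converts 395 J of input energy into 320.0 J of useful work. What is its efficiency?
η = W_out/W_in = 320.0/395 = 0.8101 = 81.01%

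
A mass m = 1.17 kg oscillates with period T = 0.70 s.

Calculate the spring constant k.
T = 2π√(m/k) → k = m(2π/T)² = 1.17×(2π/0.7)² = 94.26 N/m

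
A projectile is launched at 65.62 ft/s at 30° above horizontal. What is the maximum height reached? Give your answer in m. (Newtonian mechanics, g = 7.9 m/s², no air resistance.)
H = v₀²sin²(θ)/(2g) (with unit conversion) = 6.33 m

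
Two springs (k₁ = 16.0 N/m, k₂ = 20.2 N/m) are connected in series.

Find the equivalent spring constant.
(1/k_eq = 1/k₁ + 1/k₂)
1/k_eq = 1/16.0 + 1/20.2 = 0.112; k_eq = 8.928 N/m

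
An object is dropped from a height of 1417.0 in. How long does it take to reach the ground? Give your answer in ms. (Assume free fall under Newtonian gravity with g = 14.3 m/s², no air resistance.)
t = √(2h/g) (with unit conversion) = 2244.0 ms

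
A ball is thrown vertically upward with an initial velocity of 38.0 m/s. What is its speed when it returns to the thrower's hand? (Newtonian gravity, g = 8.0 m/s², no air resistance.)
By conservation of energy, the ball returns at the same speed = 38.0 m/s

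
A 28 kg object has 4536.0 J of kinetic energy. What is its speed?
KE = ½mv² → v = √(2KE/m) = √(2×4536.0/28) = 18.0 m/s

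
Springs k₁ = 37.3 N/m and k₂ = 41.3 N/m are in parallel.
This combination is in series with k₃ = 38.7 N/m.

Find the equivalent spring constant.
k₁₂ = k₁ + k₂ = 78.6 N/m (parallel)
1/k_eq = 1/k₁₂ + 1/k₃ → k_eq = 25.93 N/m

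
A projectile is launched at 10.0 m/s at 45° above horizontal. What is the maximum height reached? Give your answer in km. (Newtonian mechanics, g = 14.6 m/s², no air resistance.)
H = v₀²sin²(θ)/(2g) (with unit conversion) = 0.001712 km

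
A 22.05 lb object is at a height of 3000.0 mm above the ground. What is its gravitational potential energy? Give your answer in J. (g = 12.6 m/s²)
PE = mgh = 10 kg × 12.6 m/s² × 3 m = 378.1 J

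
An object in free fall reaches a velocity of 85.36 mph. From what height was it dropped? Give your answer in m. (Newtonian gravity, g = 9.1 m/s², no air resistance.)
h = v²/(2g) (with unit conversion) = 80.01 m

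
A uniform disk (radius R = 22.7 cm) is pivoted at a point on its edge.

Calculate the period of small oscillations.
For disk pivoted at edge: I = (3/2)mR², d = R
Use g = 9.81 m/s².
I/m = (3/2)R² = 0.07729 m²; d = R = 0.227 m
T = 2π√((3/2)R²/(gR)) = 2π√(3R/(2g)) = 1.171 s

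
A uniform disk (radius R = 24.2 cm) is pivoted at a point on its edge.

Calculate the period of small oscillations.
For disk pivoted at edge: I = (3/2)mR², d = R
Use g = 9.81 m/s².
I/m = (3/2)R² = 0.08785 m²; d = R = 0.242 m
T = 2π√((3/2)R²/(gR)) = 2π√(3R/(2g)) = 1.209 s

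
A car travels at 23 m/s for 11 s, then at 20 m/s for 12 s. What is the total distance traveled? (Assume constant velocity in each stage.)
d₁ = v₁t₁ = 23 × 11 = 253 m
d₂ = v₂t₂ = 20 × 12 = 240 m
d_total = 253 + 240 = 493 m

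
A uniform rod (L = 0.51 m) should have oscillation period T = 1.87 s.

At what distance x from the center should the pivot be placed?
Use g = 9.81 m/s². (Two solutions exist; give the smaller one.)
T = 2π√((L²/12 + x²)/(gx)). Let c = T²g/(4π²) = 0.8689.
x² − cx + L²/12 = 0 → x = (c − √(c² − L²/3))/2 = 0.0257 m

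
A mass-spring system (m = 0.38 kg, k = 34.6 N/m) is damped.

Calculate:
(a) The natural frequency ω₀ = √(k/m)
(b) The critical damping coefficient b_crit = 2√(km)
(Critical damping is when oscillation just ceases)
ω₀ = √(k/m) = √(34.6/0.38) = 9.542 rad/s
b_crit = 2√(km) = 2√(34.6×0.38) = 7.252 kg/s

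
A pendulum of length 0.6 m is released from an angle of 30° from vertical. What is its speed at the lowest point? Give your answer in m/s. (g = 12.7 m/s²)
h = L(1 − cosθ) = 0.6×(1 − cos30°) = 0.08038 m
v = √(2gh) = √(2×12.7×0.08038) = 1.429 m/s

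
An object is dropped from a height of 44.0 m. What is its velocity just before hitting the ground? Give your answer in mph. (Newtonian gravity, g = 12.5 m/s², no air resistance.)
v = √(2gh) (with unit conversion) = 74.19 mph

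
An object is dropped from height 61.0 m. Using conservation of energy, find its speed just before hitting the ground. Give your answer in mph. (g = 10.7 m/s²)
mgh = ½mv² → v = √(2gh) = √(2×10.7×61) = 36.13 m/s = 80.82 mph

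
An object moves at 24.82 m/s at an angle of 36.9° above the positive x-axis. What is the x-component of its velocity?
vₓ = v cos(θ) = 24.82 × cos(36.9°) = 19.85 m/s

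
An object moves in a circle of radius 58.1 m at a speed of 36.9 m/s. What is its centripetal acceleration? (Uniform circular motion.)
a_c = v²/r = 36.9²/58.1 = 1361.61/58.1 = 23.44 m/s²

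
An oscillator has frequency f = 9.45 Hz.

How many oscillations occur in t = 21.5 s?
n = f×t = 9.45×21.5 = 203.2 oscillations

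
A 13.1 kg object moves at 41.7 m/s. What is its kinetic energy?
KE = ½mv² = ½×13.1×41.7² = 11389.73 J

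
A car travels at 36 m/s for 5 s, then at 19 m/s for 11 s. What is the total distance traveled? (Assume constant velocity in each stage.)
d₁ = v₁t₁ = 36 × 5 = 180 m
d₂ = v₂t₂ = 19 × 11 = 209 m
d_total = 180 + 209 = 389 m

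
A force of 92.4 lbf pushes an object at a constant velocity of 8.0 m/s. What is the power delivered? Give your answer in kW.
P = Fv = 411 N × 8 m/s = 3288 W = 3.288 kW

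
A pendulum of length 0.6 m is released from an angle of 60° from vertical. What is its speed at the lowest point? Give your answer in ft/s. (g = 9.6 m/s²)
h = L(1 − cosθ) = 0.6×(1 − cos60°) = 0.3 m
v = √(2gh) = √(2×9.6×0.3) = 2.4 m/s = 7.874 ft/s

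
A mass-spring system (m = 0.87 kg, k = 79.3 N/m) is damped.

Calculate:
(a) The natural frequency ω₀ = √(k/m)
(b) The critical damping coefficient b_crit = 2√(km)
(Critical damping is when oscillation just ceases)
ω₀ = √(k/m) = √(79.3/0.87) = 9.547 rad/s
b_crit = 2√(km) = 2√(79.3×0.87) = 16.61 kg/s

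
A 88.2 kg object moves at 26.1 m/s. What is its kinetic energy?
KE = ½mv² = ½×88.2×26.1² = 30041.36 J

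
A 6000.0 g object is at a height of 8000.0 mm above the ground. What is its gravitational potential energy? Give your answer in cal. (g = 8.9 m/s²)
PE = mgh = 6 kg × 8.9 m/s² × 8 m = 427.2 J = 102.1 cal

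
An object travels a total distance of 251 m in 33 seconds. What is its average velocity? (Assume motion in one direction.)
v_avg = Δd / Δt = 251 / 33 = 7.61 m/s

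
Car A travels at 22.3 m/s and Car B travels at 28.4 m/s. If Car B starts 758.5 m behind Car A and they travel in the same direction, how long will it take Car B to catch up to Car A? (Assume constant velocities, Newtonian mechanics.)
Relative speed: v_rel = 28.4 - 22.3 = 6.1 m/s
Time to catch: t = d₀/v_rel = 758.5/6.1 = 124.34 s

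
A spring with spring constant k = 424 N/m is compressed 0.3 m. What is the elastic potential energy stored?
PE = ½kx² = ½×424×0.3² = 19.08 J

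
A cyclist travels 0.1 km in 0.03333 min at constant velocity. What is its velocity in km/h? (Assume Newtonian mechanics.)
v = d/t (with unit conversion) = 180.0 km/h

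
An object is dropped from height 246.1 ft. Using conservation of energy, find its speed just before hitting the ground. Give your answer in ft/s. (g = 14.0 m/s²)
mgh = ½mv² → v = √(2gh) = √(2×14.0×75.01) = 45.83 m/s = 150.4 ft/s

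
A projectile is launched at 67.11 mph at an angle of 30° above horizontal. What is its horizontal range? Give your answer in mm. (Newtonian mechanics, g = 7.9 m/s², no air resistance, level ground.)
R = v₀² sin(2θ) / g (with unit conversion) = 98670.0 mm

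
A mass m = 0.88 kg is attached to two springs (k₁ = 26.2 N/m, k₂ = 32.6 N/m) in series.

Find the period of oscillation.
k_eq = k₁k₂/(k₁+k₂) = 14.53 N/m
T = 2π√(m/k_eq) = 2π√(0.88/14.53) = 1.547 s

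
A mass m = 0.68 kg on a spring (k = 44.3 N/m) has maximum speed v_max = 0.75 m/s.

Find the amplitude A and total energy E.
½mv²_max = ½kA² → A = v_max√(m/k) = 0.75×√(0.68/44.3) = 0.09292 m = 9.292 cm
E = ½mv²_max = ½×0.68×0.75² = 0.1913 J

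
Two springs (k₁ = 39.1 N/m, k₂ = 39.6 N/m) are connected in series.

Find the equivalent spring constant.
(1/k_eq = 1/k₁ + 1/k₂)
1/k_eq = 1/39.1 + 1/39.6 = 0.050828; k_eq = 19.67 N/m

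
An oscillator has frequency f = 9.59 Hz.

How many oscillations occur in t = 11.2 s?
n = f×t = 9.59×11.2 = 107.4 oscillations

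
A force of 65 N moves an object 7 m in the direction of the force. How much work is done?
W = Fd = 65×7 = 455.0 J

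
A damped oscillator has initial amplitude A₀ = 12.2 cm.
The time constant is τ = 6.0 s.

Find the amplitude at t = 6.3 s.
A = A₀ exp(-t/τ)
A = A₀ exp(−t/τ) = 12.2×exp(−6.3/6.0) = 4.269 cm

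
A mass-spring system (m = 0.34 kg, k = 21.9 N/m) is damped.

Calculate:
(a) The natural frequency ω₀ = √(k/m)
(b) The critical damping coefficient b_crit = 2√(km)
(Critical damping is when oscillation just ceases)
ω₀ = √(k/m) = √(21.9/0.34) = 8.026 rad/s
b_crit = 2√(km) = 2√(21.9×0.34) = 5.457 kg/s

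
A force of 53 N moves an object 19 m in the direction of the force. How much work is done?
W = Fd = 53×19 = 1007.0 J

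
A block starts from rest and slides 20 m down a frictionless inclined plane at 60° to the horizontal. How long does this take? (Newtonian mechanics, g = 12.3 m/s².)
a = g sin(θ) = 12.3 × sin(60°) = 10.65 m/s²
t = √(2d/a) = √(2 × 20 / 10.65) = 1.94 s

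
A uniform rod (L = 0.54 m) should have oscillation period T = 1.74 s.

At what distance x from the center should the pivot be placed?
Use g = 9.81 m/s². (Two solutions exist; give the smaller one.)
T = 2π√((L²/12 + x²)/(gx)). Let c = T²g/(4π²) = 0.7523.
x² − cx + L²/12 = 0 → x = (c − √(c² − L²/3))/2 = 0.03382 m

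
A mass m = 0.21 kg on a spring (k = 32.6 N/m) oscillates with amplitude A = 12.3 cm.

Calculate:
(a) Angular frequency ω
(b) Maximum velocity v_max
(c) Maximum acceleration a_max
ω = √(k/m) = √(32.6/0.21) = 12.46 rad/s
v_max = ωA = 12.46×0.123 = 1.533 m/s
a_max = ω²A = 12.46²×0.123 = 19.09 m/s²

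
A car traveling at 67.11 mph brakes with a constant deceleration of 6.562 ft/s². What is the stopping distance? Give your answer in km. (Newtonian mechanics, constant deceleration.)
d = v₀² / (2a) (with unit conversion) = 0.225 km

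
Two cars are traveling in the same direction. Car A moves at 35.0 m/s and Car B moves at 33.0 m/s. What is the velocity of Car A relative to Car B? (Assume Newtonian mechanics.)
v_rel = v_A - v_B = 35.0 - 33.0 = 2.0 m/s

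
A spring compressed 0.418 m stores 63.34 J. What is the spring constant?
PE = ½kx² → k = 2PE/x² = 2×63.34/0.418² = 725.0 N/m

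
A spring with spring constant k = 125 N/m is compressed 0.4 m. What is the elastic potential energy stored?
PE = ½kx² = ½×125×0.4² = 10.0 J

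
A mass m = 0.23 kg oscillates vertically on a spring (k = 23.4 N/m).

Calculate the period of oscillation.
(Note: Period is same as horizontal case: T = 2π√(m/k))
T = 2π√(m/k) = 2π√(0.23/23.4) = 0.6229 s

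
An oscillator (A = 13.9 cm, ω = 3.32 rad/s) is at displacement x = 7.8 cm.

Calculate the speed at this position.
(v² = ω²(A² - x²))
v = ω√(A² − x²) = 3.32×√(0.139² − 0.078²) = 0.382 m/s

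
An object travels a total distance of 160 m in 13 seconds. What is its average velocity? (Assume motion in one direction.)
v_avg = Δd / Δt = 160 / 13 = 12.31 m/s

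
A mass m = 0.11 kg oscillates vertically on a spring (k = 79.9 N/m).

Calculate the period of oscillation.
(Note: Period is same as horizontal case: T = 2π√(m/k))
T = 2π√(m/k) = 2π√(0.11/79.9) = 0.2331 s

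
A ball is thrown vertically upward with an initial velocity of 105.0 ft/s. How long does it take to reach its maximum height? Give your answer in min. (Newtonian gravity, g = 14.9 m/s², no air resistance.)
t_up = v₀/g (with unit conversion) = 0.0358 min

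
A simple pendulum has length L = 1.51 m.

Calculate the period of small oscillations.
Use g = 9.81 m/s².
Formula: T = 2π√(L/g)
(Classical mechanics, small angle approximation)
T = 2π√(L/g) = 2π√(1.51/9.81) = 2.465 s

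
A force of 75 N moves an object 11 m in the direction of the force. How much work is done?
W = Fd = 75×11 = 825.0 J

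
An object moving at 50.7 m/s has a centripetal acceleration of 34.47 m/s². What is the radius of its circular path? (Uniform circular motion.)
r = v²/a_c = 50.7²/34.47 = 74.57 m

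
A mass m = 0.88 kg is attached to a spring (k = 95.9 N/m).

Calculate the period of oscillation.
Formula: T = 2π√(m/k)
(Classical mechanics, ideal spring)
T = 2π√(m/k) = 2π√(0.88/95.9) = 0.6019 s; f = 1/T = 1.661 Hz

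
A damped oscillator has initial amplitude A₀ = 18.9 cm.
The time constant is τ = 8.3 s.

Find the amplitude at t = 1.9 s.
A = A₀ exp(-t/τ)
A = A₀ exp(−t/τ) = 18.9×exp(−1.9/8.3) = 15.03 cm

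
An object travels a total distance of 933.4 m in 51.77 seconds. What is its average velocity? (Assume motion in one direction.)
v_avg = Δd / Δt = 933.4 / 51.77 = 18.03 m/s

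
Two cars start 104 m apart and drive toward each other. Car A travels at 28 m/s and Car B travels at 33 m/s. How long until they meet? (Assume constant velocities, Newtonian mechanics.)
Combined speed: v_combined = 28 + 33 = 61 m/s
Time to meet: t = d/61 = 104/61 = 1.7 s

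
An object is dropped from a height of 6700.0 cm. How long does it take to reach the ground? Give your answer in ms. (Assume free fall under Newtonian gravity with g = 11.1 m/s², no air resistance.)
t = √(2h/g) (with unit conversion) = 3474.0 ms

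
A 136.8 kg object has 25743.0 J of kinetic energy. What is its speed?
KE = ½mv² → v = √(2KE/m) = √(2×25743.0/136.8) = 19.4 m/s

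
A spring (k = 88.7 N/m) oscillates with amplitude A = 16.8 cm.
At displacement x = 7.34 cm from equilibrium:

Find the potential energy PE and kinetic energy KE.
E_total = ½kA² = ½×88.7×(0.168)² = 1.252 J
PE = ½kx² = ½×88.7×(0.0734)² = 0.2389 J
KE = E_total − PE = 1.013 J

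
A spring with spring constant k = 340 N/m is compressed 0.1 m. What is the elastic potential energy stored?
PE = ½kx² = ½×340×0.1² = 1.7 J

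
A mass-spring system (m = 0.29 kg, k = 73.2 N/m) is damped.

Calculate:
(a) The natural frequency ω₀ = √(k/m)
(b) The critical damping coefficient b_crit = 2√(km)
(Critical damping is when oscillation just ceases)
ω₀ = √(k/m) = √(73.2/0.29) = 15.89 rad/s
b_crit = 2√(km) = 2√(73.2×0.29) = 9.215 kg/s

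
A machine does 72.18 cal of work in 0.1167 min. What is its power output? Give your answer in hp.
P = W/t = 302 J / 7.002 s = 43.13 W = 0.05784 hp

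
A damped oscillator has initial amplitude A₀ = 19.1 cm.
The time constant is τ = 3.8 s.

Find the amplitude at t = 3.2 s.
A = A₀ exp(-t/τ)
A = A₀ exp(−t/τ) = 19.1×exp(−3.2/3.8) = 8.228 cm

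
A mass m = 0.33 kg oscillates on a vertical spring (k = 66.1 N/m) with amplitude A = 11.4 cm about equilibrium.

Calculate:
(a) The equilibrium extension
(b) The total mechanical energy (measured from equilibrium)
x_eq = mg/k = 0.33×9.81/66.1 = 0.04898 m = 4.898 cm
E = ½kA² = ½×66.1×(0.114)² = 0.4295 J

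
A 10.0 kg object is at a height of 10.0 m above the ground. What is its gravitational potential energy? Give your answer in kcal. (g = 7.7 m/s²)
PE = mgh = 10 kg × 7.7 m/s² × 10 m = 770 J = 0.184 kcal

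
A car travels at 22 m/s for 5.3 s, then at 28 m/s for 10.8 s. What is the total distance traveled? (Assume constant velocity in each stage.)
d₁ = v₁t₁ = 22 × 5.3 = 116.6 m
d₂ = v₂t₂ = 28 × 10.8 = 302.4 m
d_total = 116.6 + 302.4 = 419.0 m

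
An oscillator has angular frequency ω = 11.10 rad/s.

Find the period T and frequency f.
T = 2π/ω = 2π/11.1 = 0.5661 s; f = ω/2π = 1.767 Hz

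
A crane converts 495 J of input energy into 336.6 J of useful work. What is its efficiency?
η = W_out/W_in = 336.6/495 = 0.68 = 68.0%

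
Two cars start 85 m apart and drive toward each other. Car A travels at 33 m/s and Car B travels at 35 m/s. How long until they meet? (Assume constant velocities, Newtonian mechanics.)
Combined speed: v_combined = 33 + 35 = 68 m/s
Time to meet: t = d/68 = 85/68 = 1.25 s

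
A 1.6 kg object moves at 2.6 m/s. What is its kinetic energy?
KE = ½mv² = ½×1.6×2.6² = 5.408 J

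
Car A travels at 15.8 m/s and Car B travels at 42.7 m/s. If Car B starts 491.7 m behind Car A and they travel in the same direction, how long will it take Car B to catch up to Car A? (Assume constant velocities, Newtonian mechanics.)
Relative speed: v_rel = 42.7 - 15.8 = 26.9 m/s
Time to catch: t = d₀/v_rel = 491.7/26.9 = 18.28 s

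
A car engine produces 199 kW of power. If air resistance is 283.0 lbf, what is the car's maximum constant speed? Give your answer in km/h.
P = Fv → v = P/F = 199000 W / 1259 N = 158.1 m/s = 569.1 km/h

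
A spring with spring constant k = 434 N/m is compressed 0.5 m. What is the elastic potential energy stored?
PE = ½kx² = ½×434×0.5² = 54.25 J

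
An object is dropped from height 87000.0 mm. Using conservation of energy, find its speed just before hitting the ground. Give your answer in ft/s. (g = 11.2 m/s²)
mgh = ½mv² → v = √(2gh) = √(2×11.2×87) = 44.15 m/s = 144.8 ft/s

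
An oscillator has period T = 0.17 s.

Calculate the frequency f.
f = 1/T = 1/0.17 = 5.882 Hz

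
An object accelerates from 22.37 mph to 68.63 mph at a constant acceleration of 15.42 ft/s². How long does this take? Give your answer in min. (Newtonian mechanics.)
t = (v - v₀)/a (with unit conversion) = 0.07333 min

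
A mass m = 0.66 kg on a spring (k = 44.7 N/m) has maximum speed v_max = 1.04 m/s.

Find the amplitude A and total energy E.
½mv²_max = ½kA² → A = v_max√(m/k) = 1.04×√(0.66/44.7) = 0.1264 m = 12.64 cm
E = ½mv²_max = ½×0.66×1.04² = 0.3569 J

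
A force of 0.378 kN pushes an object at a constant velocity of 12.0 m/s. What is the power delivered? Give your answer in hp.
P = Fv = 378 N × 12 m/s = 4536 W = 6.083 hp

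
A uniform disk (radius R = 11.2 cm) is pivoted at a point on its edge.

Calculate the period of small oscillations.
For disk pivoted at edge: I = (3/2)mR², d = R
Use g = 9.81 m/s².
I/m = (3/2)R² = 0.01882 m²; d = R = 0.112 m
T = 2π√((3/2)R²/(gR)) = 2π√(3R/(2g)) = 0.8222 s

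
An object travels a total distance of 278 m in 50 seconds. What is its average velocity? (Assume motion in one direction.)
v_avg = Δd / Δt = 278 / 50 = 5.56 m/s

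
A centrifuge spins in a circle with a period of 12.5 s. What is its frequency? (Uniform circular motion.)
f = 1/T = 1/12.5 = 0.08 Hz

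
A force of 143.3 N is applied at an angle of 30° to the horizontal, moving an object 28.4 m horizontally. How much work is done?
W = Fd cosθ = 143.3×28.4×cos(30°) = 3524.5 J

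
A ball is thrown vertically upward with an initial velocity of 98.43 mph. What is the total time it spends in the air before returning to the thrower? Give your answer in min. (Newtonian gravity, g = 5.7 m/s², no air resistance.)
t_total = 2v₀/g (with unit conversion) = 0.2573 min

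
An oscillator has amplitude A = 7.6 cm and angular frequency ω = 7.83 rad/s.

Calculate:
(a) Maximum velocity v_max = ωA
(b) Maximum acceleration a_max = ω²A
v_max = ωA = 7.83×0.076 = 0.5951 m/s
a_max = ω²A = 7.83²×0.076 = 4.659 m/s²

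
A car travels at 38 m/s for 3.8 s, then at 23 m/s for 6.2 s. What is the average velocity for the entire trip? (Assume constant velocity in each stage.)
d₁ = v₁t₁ = 38 × 3.8 = 144.4 m
d₂ = v₂t₂ = 23 × 6.2 = 142.6 m
d_total = 287.0 m, t_total = 10 s
v_avg = d_total/t_total = 287.0/10 = 28.7 m/s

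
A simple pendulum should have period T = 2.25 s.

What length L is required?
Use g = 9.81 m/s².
T = 2π√(L/g) → L = g(T/2π)² = 9.81×(2.25/2π)² = 1.258 m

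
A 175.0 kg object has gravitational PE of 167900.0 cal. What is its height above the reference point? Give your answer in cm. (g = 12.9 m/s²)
PE = mgh → h = PE/(mg) = 7.025e+05 J / (175 kg × 12.9 m/s²) = 311.2 m = 31120.0 cm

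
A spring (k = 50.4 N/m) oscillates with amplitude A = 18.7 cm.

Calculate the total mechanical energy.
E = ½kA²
E = ½kA² = ½×50.4×(0.187)² = 0.8812 J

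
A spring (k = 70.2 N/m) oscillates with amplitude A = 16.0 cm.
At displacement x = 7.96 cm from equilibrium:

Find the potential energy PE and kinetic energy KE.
E_total = ½kA² = ½×70.2×(0.16)² = 0.8986 J
PE = ½kx² = ½×70.2×(0.0796)² = 0.2224 J
KE = E_total − PE = 0.6762 J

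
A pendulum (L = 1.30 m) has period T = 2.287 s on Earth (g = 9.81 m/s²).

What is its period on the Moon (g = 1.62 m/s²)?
T = 2π√(L/g), so T_moon/T_earth = √(g_earth/g_moon)
T_moon = 2π√(1.3/1.62) = 5.629 s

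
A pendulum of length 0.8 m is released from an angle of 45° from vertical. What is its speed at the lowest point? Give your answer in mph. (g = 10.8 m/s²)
h = L(1 − cosθ) = 0.8×(1 − cos45°) = 0.2343 m
v = √(2gh) = √(2×10.8×0.2343) = 2.25 m/s = 5.032 mph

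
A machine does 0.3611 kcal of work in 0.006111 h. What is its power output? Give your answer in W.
P = W/t = 1511 J / 22 s = 68.68 W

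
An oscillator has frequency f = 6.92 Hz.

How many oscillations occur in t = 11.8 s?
n = f×t = 6.92×11.8 = 81.66 oscillations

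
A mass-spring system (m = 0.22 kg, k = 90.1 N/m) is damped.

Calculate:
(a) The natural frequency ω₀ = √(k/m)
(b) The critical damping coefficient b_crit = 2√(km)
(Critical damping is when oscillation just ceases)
ω₀ = √(k/m) = √(90.1/0.22) = 20.24 rad/s
b_crit = 2√(km) = 2√(90.1×0.22) = 8.904 kg/s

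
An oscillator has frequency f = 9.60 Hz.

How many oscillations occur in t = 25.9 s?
n = f×t = 9.6×25.9 = 248.6 oscillations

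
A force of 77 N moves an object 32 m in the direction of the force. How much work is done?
W = Fd = 77×32 = 2464.0 J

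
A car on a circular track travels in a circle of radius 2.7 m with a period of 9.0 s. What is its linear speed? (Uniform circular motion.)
v = 2πr/T = 2π×2.7/9.0 = 1.88 m/s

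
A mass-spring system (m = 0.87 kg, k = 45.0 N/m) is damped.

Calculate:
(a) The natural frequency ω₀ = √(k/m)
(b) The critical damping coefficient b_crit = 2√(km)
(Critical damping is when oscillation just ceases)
ω₀ = √(k/m) = √(45.0/0.87) = 7.192 rad/s
b_crit = 2√(km) = 2√(45.0×0.87) = 12.51 kg/s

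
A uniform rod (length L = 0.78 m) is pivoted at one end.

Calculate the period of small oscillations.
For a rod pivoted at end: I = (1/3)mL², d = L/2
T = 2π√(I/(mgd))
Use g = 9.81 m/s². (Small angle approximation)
I/m = (1/3)L² = 0.2028 m²; d = L/2 = 0.39 m
T = 2π√(I/(mgd)) = 2π√(0.2028/(9.81×0.39)) = 1.447 s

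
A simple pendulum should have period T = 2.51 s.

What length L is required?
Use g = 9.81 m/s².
T = 2π√(L/g) → L = g(T/2π)² = 9.81×(2.51/2π)² = 1.566 m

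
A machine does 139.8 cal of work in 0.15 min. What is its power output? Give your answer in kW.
P = W/t = 584.9 J / 9 s = 64.99 W = 0.06499 kW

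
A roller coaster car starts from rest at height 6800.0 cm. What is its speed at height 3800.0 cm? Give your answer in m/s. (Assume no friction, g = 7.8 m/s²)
mgh₁ = ½mv₂² + mgh₂ → v₂ = √(2g(h₁−h₂)) = √(2×7.8×(68−38)) = 21.63 m/s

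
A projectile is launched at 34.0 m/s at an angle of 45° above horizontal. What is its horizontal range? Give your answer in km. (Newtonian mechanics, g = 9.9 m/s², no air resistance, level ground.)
R = v₀² sin(2θ) / g (with unit conversion) = 0.1168 km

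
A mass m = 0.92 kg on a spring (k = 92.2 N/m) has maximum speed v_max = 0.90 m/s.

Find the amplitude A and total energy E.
½mv²_max = ½kA² → A = v_max√(m/k) = 0.9×√(0.92/92.2) = 0.0899 m = 8.99 cm
E = ½mv²_max = ½×0.92×0.9² = 0.3726 J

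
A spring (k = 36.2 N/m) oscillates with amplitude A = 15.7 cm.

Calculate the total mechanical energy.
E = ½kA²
E = ½kA² = ½×36.2×(0.157)² = 0.4461 J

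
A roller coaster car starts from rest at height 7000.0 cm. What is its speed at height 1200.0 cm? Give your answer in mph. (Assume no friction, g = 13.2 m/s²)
mgh₁ = ½mv₂² + mgh₂ → v₂ = √(2g(h₁−h₂)) = √(2×13.2×(70−12)) = 39.13 m/s = 87.53 mph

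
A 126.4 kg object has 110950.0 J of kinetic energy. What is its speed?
KE = ½mv² → v = √(2KE/m) = √(2×110950.0/126.4) = 41.9 m/s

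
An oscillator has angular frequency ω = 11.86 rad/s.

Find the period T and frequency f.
T = 2π/ω = 2π/11.86 = 0.5298 s; f = ω/2π = 1.888 Hz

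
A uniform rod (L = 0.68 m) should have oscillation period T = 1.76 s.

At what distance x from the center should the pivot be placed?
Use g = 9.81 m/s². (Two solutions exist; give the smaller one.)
T = 2π√((L²/12 + x²)/(gx)). Let c = T²g/(4π²) = 0.7697.
x² − cx + L²/12 = 0 → x = (c − √(c² − L²/3))/2 = 0.05383 m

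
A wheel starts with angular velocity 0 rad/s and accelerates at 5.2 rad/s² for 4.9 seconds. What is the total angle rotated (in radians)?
θ = ω₀t + ½αt² = 0×4.9 + ½×5.2×4.9² = 62.43 rad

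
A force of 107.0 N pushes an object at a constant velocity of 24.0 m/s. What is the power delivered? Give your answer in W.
P = Fv = 107 N × 24 m/s = 2568 W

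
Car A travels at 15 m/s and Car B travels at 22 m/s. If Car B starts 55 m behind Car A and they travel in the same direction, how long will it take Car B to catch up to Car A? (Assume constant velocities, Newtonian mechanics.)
Relative speed: v_rel = 22 - 15 = 7 m/s
Time to catch: t = d₀/v_rel = 55/7 = 7.86 s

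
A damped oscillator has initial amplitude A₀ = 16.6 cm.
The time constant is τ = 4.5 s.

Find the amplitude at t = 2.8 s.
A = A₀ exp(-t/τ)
A = A₀ exp(−t/τ) = 16.6×exp(−2.8/4.5) = 8.91 cm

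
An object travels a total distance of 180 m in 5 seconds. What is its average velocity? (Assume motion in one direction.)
v_avg = Δd / Δt = 180 / 5 = 36.0 m/s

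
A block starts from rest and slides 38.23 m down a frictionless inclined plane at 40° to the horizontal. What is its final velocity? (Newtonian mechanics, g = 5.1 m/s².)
a = g sin(θ) = 5.1 × sin(40°) = 3.28 m/s²
v = √(2ad) = √(2 × 3.28 × 38.23) = 15.83 m/s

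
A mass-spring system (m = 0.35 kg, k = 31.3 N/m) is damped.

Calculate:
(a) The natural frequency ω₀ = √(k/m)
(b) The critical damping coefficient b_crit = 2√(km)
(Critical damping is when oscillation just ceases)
ω₀ = √(k/m) = √(31.3/0.35) = 9.457 rad/s
b_crit = 2√(km) = 2√(31.3×0.35) = 6.62 kg/s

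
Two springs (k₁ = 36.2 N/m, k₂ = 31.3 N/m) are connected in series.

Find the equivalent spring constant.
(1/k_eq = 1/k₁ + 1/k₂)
1/k_eq = 1/36.2 + 1/31.3 = 0.059573; k_eq = 16.79 N/m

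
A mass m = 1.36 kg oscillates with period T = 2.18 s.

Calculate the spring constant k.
T = 2π√(m/k) → k = m(2π/T)² = 1.36×(2π/2.18)² = 11.3 N/m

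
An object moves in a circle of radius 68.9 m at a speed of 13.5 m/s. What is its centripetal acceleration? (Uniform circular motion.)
a_c = v²/r = 13.5²/68.9 = 182.25/68.9 = 2.65 m/s²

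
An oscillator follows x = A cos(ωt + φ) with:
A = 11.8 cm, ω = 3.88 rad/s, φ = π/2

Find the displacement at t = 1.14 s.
x = A cos(ωt + φ) = 11.8×cos(3.88×1.14 + π/2) = 11.31 cm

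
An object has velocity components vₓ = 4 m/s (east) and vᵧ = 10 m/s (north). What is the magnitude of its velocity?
|v| = √(vₓ² + vᵧ²) = √(4² + 10²) = √(116) = 10.77 m/s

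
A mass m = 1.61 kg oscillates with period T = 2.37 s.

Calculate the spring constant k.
T = 2π√(m/k) → k = m(2π/T)² = 1.61×(2π/2.37)² = 11.32 N/m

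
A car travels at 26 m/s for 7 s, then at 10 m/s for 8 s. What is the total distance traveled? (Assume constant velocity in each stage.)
d₁ = v₁t₁ = 26 × 7 = 182 m
d₂ = v₂t₂ = 10 × 8 = 80 m
d_total = 182 + 80 = 262 m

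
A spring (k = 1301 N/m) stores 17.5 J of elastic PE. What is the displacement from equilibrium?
PE = ½kx² → x = √(2PE/k) = √(2×17.5/1301) = 0.164 m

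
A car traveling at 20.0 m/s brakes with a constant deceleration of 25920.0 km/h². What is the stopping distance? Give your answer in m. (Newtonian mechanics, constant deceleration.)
d = v₀² / (2a) (with unit conversion) = 100.0 m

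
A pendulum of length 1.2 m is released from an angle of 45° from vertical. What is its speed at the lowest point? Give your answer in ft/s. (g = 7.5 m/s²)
h = L(1 − cosθ) = 1.2×(1 − cos45°) = 0.3515 m
v = √(2gh) = √(2×7.5×0.3515) = 2.296 m/s = 7.533 ft/s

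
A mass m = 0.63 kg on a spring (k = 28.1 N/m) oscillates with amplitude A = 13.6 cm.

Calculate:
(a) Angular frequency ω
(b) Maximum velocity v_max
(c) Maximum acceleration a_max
ω = √(k/m) = √(28.1/0.63) = 6.679 rad/s
v_max = ωA = 6.679×0.136 = 0.9083 m/s
a_max = ω²A = 6.679²×0.136 = 6.066 m/s²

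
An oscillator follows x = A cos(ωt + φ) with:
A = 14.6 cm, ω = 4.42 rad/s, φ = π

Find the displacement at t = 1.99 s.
x = A cos(ωt + φ) = 14.6×cos(4.42×1.99 + π) = 11.81 cm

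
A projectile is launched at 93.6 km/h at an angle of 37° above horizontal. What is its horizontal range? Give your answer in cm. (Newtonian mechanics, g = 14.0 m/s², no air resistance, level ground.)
R = v₀² sin(2θ) / g (with unit conversion) = 4642.0 cm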